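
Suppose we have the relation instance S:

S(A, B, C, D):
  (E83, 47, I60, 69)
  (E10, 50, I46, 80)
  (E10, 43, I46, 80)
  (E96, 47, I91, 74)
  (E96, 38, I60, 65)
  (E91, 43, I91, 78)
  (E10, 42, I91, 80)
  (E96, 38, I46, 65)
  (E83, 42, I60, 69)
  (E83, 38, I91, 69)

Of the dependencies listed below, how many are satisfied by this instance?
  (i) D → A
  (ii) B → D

1

(i) D → A: every LHS value maps to a single RHS value — holds.
(ii) B → D: B=47: 2 rows → D takes values {69, 74} — violation; B=43: 2 rows → D takes values {80, 78} — violation; B=38: 3 rows → D takes values {65, 69} — violation; B=42: 2 rows → D takes values {80, 69} — violation — fails.
1 of the 2 dependencies holds.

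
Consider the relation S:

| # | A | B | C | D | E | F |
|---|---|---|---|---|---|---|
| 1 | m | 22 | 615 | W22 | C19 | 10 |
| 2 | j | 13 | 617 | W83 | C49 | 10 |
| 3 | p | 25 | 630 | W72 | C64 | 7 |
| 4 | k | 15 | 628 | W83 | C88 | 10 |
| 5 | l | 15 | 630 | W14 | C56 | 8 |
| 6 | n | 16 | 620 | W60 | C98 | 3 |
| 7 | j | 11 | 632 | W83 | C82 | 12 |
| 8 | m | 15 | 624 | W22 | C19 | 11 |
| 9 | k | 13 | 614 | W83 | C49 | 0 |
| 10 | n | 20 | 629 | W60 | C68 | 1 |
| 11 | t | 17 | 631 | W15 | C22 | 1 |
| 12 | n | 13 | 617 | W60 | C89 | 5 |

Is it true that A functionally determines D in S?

Yes

A=m: rows 1, 8 → D = W22, W22 ✓
A=j: rows 2, 7 → D = W83, W83 ✓
A=p: row 3 → D = W72 ✓
A=k: rows 4, 9 → D = W83, W83 ✓
A=l: row 5 → D = W14 ✓
A=n: rows 6, 10, 12 → D = W60, W60, W60 ✓
A=t: row 11 → D = W15 ✓
Every A value is associated with a single D value, so A → D holds.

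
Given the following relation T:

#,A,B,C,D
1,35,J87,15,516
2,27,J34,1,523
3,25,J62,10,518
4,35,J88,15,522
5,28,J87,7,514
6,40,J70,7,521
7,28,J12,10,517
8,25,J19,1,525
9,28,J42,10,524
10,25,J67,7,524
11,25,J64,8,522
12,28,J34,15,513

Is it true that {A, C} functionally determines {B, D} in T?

(A=35, C=15): rows 1, 4 → {B,D} takes values {(J87, 516), (J88, 522)} — violation
(A=27, C=1): row 2 → {B,D} = (J34, 523) ✓
(A=25, C=10): row 3 → {B,D} = (J62, 518) ✓
(A=28, C=7): row 5 → {B,D} = (J87, 514) ✓
(A=40, C=7): row 6 → {B,D} = (J70, 521) ✓
(A=28, C=10): rows 7, 9 → {B,D} takes values {(J12, 517), (J42, 524)} — violation
(A=25, C=1): row 8 → {B,D} = (J19, 525) ✓
(A=25, C=7): row 10 → {B,D} = (J67, 524) ✓
(A=25, C=8): row 11 → {B,D} = (J64, 522) ✓
(A=28, C=15): row 12 → {B,D} = (J34, 513) ✓
Two rows agree on {A, C} but differ on {B, D}, so {A, C} → {B, D} does not hold.

No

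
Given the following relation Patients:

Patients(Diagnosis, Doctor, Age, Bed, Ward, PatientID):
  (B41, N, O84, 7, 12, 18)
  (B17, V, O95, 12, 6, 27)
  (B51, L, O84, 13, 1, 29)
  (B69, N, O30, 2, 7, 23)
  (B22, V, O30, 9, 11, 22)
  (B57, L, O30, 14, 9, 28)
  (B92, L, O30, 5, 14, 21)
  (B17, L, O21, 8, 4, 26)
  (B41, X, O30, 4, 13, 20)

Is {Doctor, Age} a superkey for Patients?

Two distinct rows share (Doctor=L, Age=O30), so {Doctor, Age} does not determine every attribute — not a superkey.

No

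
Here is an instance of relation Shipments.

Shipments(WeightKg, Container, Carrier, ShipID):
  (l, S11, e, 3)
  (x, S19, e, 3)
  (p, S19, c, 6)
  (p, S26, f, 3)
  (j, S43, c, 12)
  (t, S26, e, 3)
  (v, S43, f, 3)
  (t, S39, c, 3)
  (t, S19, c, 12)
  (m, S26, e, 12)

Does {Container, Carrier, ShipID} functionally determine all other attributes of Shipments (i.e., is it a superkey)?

All 10 rows have distinct {Container, Carrier, ShipID} values, so {Container, Carrier, ShipID} → (all attributes) holds and {Container, Carrier, ShipID} is a superkey.

Yes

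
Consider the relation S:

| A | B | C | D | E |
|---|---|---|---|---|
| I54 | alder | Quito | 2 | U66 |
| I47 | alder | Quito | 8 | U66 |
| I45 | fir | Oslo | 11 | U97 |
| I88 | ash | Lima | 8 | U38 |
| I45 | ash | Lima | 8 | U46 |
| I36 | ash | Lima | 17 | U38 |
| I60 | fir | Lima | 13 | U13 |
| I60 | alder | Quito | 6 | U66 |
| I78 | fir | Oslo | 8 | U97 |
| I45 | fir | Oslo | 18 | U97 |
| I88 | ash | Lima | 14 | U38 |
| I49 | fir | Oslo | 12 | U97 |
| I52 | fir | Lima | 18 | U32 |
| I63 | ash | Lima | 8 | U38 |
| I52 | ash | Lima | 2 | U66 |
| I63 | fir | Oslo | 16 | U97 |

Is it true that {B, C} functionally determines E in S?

(B=alder, C=Quito): 3 rows → E = U66, U66, U66 ✓
(B=fir, C=Oslo): 5 rows → E = U97, U97, U97, U97, U97 ✓
(B=ash, C=Lima): 6 rows → E takes values {U38, U46, U66} — violation
(B=fir, C=Lima): 2 rows → E takes values {U13, U32} — violation
Two rows agree on {B, C} but differ on E, so {B, C} → E does not hold.

No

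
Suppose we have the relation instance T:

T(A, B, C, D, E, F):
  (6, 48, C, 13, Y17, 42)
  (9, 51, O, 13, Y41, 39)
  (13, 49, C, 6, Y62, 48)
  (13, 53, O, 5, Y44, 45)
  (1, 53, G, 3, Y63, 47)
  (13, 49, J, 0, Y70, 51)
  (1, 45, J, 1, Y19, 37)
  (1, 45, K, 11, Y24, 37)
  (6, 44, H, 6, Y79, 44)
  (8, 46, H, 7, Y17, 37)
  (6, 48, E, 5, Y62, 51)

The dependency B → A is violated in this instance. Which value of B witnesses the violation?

53

B=48: 2 rows → A = 6, 6 ✓
B=51: 1 row → A = 9 ✓
B=49: 2 rows → A = 13, 13 ✓
B=53: 2 rows → A takes values {13, 1} — violation
B=45: 2 rows → A = 1, 1 ✓
B=44: 1 row → A = 6 ✓
B=46: 1 row → A = 8 ✓
The only B value with inconsistent A is B=53.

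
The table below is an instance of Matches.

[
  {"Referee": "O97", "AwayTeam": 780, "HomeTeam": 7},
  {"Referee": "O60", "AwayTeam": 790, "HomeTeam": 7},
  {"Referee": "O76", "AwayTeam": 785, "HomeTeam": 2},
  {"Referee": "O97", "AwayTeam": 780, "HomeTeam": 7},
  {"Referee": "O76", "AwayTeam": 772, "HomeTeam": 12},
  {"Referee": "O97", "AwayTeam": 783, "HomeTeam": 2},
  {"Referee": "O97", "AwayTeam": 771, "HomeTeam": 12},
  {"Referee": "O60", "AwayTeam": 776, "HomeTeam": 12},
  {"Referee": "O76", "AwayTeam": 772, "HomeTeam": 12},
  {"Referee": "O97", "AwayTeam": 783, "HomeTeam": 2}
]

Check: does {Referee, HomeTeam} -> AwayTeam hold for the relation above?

Yes

(Referee=O97, HomeTeam=7): 2 rows → AwayTeam = 780, 780 ✓
(Referee=O60, HomeTeam=7): 1 row → AwayTeam = 790 ✓
(Referee=O76, HomeTeam=2): 1 row → AwayTeam = 785 ✓
(Referee=O76, HomeTeam=12): 2 rows → AwayTeam = 772, 772 ✓
(Referee=O97, HomeTeam=2): 2 rows → AwayTeam = 783, 783 ✓
(Referee=O97, HomeTeam=12): 1 row → AwayTeam = 771 ✓
(Referee=O60, HomeTeam=12): 1 row → AwayTeam = 776 ✓
Every {Referee, HomeTeam} value is associated with a single AwayTeam value, so {Referee, HomeTeam} -> AwayTeam holds.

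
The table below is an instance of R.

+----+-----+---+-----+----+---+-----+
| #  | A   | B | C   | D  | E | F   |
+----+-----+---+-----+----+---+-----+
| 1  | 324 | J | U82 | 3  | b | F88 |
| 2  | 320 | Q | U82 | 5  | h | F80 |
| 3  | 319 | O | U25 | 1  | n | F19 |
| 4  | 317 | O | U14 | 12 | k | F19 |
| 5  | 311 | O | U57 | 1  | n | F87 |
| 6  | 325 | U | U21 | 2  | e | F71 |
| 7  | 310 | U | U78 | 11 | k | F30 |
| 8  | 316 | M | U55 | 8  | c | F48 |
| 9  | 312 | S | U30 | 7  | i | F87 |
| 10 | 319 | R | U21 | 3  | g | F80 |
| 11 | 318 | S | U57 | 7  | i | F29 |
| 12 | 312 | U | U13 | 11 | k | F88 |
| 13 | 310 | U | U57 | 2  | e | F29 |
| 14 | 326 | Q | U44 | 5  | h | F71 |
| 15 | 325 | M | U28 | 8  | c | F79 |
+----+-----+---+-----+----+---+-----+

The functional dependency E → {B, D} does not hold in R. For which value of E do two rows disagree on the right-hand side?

E=b: row 1 → {B,D} = (J, 3) ✓
E=h: rows 2, 14 → {B,D} = (Q, 5), (Q, 5) ✓
E=n: rows 3, 5 → {B,D} = (O, 1), (O, 1) ✓
E=k: rows 4, 7, 12 → {B,D} takes values {(O, 12), (U, 11)} — violation
E=e: rows 6, 13 → {B,D} = (U, 2), (U, 2) ✓
E=c: rows 8, 15 → {B,D} = (M, 8), (M, 8) ✓
E=i: rows 9, 11 → {B,D} = (S, 7), (S, 7) ✓
E=g: row 10 → {B,D} = (R, 3) ✓
The only E value with inconsistent RHS is E=k.

k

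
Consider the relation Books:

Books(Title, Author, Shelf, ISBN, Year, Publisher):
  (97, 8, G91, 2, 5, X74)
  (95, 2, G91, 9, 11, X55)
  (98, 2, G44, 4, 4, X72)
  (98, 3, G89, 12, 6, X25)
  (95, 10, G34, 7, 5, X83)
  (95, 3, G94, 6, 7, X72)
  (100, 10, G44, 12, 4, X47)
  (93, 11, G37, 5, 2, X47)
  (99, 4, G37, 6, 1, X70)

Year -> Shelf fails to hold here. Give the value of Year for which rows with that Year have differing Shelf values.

5

Year=5: 2 rows → Shelf takes values {G91, G34} — violation
Year=11: 1 row → Shelf = G91 ✓
Year=4: 2 rows → Shelf = G44, G44 ✓
Year=6: 1 row → Shelf = G89 ✓
Year=7: 1 row → Shelf = G94 ✓
Year=2: 1 row → Shelf = G37 ✓
Year=1: 1 row → Shelf = G37 ✓
The only Year value with inconsistent Shelf is Year=5.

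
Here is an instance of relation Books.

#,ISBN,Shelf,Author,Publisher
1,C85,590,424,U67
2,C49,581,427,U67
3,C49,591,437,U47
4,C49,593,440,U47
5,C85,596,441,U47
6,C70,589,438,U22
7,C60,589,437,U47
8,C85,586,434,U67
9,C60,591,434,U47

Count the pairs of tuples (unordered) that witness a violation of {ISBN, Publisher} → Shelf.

(ISBN=C85, Publisher=U67): violating pairs (1,8) — 1 pair.
(ISBN=C49, Publisher=U47): violating pairs (3,4) — 1 pair.
(ISBN=C60, Publisher=U47): violating pairs (7,9) — 1 pair.

3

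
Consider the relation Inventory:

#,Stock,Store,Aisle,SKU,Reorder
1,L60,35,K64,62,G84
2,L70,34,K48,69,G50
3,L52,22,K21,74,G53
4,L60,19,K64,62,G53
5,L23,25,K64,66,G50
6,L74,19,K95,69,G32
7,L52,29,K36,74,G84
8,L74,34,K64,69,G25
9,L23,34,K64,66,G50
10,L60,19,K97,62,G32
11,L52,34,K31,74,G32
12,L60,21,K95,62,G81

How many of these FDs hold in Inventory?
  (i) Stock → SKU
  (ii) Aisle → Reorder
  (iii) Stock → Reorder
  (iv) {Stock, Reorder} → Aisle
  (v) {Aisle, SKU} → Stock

(i) Stock → SKU: every LHS value maps to a single RHS value — holds.
(ii) Aisle → Reorder: Aisle=K64: rows 1, 4, 5, 8, 9 → Reorder takes values {G84, G53, G50, G25} — violation; Aisle=K95: rows 6, 12 → Reorder takes values {G32, G81} — violation — fails.
(iii) Stock → Reorder: Stock=L60: rows 1, 4, 10, 12 → Reorder takes values {G84, G53, G32, G81} — violation; Stock=L52: rows 3, 7, 11 → Reorder takes values {G53, G84, G32} — violation; Stock=L74: rows 6, 8 → Reorder takes values {G32, G25} — violation — fails.
(iv) {Stock, Reorder} → Aisle: every LHS value maps to a single RHS value — holds.
(v) {Aisle, SKU} → Stock: every LHS value maps to a single RHS value — holds.
3 of the 5 dependencies hold.

3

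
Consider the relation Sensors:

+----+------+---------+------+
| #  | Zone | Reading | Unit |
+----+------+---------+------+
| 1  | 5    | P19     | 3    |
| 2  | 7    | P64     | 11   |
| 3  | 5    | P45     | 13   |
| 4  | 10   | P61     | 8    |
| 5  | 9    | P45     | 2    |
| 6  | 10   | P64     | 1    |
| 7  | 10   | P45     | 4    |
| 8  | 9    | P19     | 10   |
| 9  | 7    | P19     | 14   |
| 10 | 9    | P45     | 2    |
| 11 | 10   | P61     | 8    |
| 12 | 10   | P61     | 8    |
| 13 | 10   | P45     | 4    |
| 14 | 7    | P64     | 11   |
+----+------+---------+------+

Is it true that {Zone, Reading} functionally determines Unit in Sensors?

Yes

(Zone=5, Reading=P19): row 1 → Unit = 3 ✓
(Zone=7, Reading=P64): rows 2, 14 → Unit = 11, 11 ✓
(Zone=5, Reading=P45): row 3 → Unit = 13 ✓
(Zone=10, Reading=P61): rows 4, 11, 12 → Unit = 8, 8, 8 ✓
(Zone=9, Reading=P45): rows 5, 10 → Unit = 2, 2 ✓
(Zone=10, Reading=P64): row 6 → Unit = 1 ✓
(Zone=10, Reading=P45): rows 7, 13 → Unit = 4, 4 ✓
(Zone=9, Reading=P19): row 8 → Unit = 10 ✓
(Zone=7, Reading=P19): row 9 → Unit = 14 ✓
Every {Zone, Reading} value is associated with a single Unit value, so {Zone, Reading} -> Unit holds.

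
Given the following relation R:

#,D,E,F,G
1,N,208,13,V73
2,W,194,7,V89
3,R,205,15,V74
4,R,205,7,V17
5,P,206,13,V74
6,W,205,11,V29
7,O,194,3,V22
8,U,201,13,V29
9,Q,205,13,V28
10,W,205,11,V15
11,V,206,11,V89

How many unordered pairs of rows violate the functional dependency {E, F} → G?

1

(E=205, F=11): violating pairs (6,10) — 1 pair.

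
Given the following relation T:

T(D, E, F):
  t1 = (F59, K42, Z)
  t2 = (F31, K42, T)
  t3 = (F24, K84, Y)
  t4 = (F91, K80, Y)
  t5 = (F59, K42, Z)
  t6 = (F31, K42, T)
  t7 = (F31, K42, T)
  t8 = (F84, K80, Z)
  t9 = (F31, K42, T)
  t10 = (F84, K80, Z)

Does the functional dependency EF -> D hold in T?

Yes

(E=K42, F=Z): rows 1, 5 → D = F59, F59 ✓
(E=K42, F=T): rows 2, 6, 7, 9 → D = F31, F31, F31, F31 ✓
(E=K84, F=Y): row 3 → D = F24 ✓
(E=K80, F=Y): row 4 → D = F91 ✓
(E=K80, F=Z): rows 8, 10 → D = F84, F84 ✓
Every EF value is associated with a single D value, so EF -> D holds.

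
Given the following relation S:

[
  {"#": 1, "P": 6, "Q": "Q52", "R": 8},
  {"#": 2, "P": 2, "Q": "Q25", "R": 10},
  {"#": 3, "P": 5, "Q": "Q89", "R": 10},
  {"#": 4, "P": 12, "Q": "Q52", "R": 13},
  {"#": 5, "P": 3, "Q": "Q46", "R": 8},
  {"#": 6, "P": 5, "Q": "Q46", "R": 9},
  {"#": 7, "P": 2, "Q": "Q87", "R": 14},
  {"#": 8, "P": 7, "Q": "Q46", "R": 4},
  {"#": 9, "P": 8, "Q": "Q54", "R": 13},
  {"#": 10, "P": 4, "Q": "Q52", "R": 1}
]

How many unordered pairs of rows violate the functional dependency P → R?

P=2: violating pairs (2,7) — 1 pair.
P=5: violating pairs (3,6) — 1 pair.

2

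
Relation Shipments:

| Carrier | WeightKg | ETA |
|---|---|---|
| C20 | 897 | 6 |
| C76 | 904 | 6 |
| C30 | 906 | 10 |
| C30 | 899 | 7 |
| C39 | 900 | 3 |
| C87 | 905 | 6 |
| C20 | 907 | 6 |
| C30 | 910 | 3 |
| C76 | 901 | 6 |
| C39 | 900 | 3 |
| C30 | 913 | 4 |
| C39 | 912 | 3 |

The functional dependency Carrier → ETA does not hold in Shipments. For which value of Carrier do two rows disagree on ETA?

Carrier=C20: 2 rows → ETA = 6, 6 ✓
Carrier=C76: 2 rows → ETA = 6, 6 ✓
Carrier=C30: 4 rows → ETA takes values {10, 7, 3, 4} — violation
Carrier=C39: 3 rows → ETA = 3, 3, 3 ✓
Carrier=C87: 1 row → ETA = 6 ✓
The only Carrier value with inconsistent ETA is Carrier=C30.

C30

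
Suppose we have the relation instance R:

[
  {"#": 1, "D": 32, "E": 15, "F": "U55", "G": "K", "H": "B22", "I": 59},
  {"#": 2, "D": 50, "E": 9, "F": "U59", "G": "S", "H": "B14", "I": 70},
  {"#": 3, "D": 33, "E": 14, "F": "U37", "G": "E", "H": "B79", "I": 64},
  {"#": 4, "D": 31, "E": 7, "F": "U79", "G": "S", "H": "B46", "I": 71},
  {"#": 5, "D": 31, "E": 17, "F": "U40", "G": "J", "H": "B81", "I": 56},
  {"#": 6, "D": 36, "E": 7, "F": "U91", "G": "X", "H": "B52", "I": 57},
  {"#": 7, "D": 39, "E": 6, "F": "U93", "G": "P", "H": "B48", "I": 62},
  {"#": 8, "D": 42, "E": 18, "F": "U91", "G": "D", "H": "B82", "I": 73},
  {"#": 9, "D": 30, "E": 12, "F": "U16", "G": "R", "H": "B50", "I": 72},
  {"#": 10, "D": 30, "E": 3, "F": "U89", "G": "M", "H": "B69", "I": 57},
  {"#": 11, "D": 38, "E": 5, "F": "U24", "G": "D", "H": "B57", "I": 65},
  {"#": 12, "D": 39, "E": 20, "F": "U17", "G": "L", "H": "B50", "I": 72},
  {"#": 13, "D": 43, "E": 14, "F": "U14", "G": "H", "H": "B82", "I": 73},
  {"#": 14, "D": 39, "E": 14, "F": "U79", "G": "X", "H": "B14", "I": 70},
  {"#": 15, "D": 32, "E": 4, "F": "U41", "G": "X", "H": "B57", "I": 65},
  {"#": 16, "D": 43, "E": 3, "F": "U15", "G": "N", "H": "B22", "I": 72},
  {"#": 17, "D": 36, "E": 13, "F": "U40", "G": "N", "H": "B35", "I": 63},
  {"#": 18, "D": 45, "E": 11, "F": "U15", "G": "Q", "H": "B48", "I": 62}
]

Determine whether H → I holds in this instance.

No

H=B22: rows 1, 16 → I takes values {59, 72} — violation
H=B14: rows 2, 14 → I = 70, 70 ✓
H=B79: row 3 → I = 64 ✓
H=B46: row 4 → I = 71 ✓
H=B81: row 5 → I = 56 ✓
H=B52: row 6 → I = 57 ✓
H=B48: rows 7, 18 → I = 62, 62 ✓
H=B82: rows 8, 13 → I = 73, 73 ✓
H=B50: rows 9, 12 → I = 72, 72 ✓
H=B69: row 10 → I = 57 ✓
H=B57: rows 11, 15 → I = 65, 65 ✓
H=B35: row 17 → I = 63 ✓
Two rows agree on H but differ on I, so H → I does not hold.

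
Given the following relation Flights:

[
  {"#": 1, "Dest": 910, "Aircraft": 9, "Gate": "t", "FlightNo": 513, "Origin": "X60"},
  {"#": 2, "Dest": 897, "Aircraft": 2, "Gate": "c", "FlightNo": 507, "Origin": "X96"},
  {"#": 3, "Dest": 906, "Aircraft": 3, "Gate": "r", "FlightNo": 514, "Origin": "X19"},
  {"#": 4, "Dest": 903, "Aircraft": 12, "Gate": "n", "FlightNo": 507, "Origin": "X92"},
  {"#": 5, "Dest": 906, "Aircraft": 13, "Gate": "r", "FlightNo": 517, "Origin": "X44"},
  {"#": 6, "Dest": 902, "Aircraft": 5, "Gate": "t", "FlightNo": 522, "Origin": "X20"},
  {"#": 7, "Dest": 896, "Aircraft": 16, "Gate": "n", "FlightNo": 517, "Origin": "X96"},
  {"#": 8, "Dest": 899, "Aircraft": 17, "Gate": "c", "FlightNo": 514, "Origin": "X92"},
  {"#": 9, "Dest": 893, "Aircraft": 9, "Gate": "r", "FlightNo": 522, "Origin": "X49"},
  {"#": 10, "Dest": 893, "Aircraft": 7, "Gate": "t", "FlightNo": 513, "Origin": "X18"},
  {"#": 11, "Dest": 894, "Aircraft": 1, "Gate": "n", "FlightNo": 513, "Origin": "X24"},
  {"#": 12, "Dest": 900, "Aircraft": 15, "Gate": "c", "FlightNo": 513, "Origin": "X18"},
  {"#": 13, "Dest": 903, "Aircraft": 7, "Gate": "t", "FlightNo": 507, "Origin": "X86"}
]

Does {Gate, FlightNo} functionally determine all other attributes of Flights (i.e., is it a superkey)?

No

Rows 1 and 10 have the same {Gate, FlightNo} value (Gate=t, FlightNo=513) but are distinct tuples, so {Gate, FlightNo} does not determine every attribute — not a superkey.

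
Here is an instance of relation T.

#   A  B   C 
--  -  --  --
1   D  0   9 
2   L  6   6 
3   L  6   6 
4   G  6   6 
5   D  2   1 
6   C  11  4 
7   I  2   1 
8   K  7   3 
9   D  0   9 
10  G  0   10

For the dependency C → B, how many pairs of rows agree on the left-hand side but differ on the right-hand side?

C=9: all 2 rows agree on B — 0 pairs.
C=6: all 3 rows agree on B — 0 pairs.
C=1: all 2 rows agree on B — 0 pairs.

0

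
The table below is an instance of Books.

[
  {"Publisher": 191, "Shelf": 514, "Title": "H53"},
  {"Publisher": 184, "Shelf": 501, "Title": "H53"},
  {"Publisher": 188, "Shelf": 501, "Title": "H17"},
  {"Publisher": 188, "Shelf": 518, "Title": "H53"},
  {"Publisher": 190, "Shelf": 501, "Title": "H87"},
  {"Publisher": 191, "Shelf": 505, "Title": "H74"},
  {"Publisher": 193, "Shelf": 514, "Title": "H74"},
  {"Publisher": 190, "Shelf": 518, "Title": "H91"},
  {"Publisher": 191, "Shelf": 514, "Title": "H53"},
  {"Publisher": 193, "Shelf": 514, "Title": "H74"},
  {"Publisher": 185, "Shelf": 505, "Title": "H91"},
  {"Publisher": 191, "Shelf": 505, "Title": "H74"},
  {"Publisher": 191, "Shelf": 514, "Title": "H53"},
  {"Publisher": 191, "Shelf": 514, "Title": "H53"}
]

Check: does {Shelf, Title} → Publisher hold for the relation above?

Yes

(Shelf=514, Title=H53): 4 rows → Publisher = 191, 191, 191, 191 ✓
(Shelf=501, Title=H53): 1 row → Publisher = 184 ✓
(Shelf=501, Title=H17): 1 row → Publisher = 188 ✓
(Shelf=518, Title=H53): 1 row → Publisher = 188 ✓
(Shelf=501, Title=H87): 1 row → Publisher = 190 ✓
(Shelf=505, Title=H74): 2 rows → Publisher = 191, 191 ✓
(Shelf=514, Title=H74): 2 rows → Publisher = 193, 193 ✓
(Shelf=518, Title=H91): 1 row → Publisher = 190 ✓
(Shelf=505, Title=H91): 1 row → Publisher = 185 ✓
Every {Shelf, Title} value is associated with a single Publisher value, so {Shelf, Title} → Publisher holds.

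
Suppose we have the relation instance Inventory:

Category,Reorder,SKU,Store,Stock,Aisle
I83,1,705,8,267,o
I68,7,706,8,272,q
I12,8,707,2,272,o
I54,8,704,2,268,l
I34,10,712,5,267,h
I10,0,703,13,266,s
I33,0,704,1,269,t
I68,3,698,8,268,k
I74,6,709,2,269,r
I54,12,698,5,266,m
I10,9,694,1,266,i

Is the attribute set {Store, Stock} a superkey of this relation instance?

All 11 rows have distinct {Store, Stock} values, so {Store, Stock} → (all attributes) holds and {Store, Stock} is a superkey.

Yes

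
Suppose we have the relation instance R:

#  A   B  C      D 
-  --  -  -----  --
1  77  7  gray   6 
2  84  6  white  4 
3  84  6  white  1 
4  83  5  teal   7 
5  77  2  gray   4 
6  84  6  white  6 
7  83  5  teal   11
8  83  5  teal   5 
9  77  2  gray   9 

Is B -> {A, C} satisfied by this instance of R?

Yes

B=7: row 1 → {A,C} = (77, gray) ✓
B=6: rows 2, 3, 6 → {A,C} = (84, white), (84, white), (84, white) ✓
B=5: rows 4, 7, 8 → {A,C} = (83, teal), (83, teal), (83, teal) ✓
B=2: rows 5, 9 → {A,C} = (77, gray), (77, gray) ✓
Every B value is associated with a single {A, C} value, so B -> {A, C} holds.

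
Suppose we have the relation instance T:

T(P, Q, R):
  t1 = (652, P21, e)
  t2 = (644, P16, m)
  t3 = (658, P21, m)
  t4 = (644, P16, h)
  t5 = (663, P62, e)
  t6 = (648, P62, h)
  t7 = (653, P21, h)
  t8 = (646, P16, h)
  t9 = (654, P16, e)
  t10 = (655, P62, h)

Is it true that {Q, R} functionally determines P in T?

(Q=P21, R=e): row 1 → P = 652 ✓
(Q=P16, R=m): row 2 → P = 644 ✓
(Q=P21, R=m): row 3 → P = 658 ✓
(Q=P16, R=h): rows 4, 8 → P takes values {644, 646} — violation
(Q=P62, R=e): row 5 → P = 663 ✓
(Q=P62, R=h): rows 6, 10 → P takes values {648, 655} — violation
(Q=P21, R=h): row 7 → P = 653 ✓
(Q=P16, R=e): row 9 → P = 654 ✓
Two rows agree on {Q, R} but differ on P, so {Q, R} → P does not hold.

No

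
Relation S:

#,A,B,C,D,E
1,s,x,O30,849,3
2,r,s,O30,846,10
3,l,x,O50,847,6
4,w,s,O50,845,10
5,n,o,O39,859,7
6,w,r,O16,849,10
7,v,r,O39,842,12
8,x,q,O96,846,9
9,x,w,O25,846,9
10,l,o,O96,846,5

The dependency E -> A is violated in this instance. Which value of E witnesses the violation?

10

E=3: row 1 → A = s ✓
E=10: rows 2, 4, 6 → A takes values {r, w} — violation
E=6: row 3 → A = l ✓
E=7: row 5 → A = n ✓
E=12: row 7 → A = v ✓
E=9: rows 8, 9 → A = x, x ✓
E=5: row 10 → A = l ✓
The only E value with inconsistent A is E=10.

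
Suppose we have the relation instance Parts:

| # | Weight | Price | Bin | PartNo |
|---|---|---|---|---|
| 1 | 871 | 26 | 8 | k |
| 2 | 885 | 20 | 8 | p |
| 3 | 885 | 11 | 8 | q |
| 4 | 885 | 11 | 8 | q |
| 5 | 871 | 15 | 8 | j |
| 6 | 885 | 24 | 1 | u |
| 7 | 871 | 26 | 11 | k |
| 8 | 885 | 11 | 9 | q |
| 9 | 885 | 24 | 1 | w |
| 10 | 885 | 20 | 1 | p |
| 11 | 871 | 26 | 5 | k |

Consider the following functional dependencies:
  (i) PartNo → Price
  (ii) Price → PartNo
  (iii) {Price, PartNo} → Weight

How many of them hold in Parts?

2

(i) PartNo → Price: every LHS value maps to a single RHS value — holds.
(ii) Price → PartNo: Price=24: rows 6, 9 → PartNo takes values {u, w} — violation — fails.
(iii) {Price, PartNo} → Weight: every LHS value maps to a single RHS value — holds.
2 of the 3 dependencies hold.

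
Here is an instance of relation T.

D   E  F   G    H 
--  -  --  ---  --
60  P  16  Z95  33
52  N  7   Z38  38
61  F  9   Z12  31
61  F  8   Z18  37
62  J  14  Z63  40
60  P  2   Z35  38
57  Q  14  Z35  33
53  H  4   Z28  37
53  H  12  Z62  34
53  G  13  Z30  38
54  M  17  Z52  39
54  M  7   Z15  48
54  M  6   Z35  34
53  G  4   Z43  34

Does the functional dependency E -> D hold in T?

Yes

E=P: 2 rows → D = 60, 60 ✓
E=N: 1 row → D = 52 ✓
E=F: 2 rows → D = 61, 61 ✓
E=J: 1 row → D = 62 ✓
E=Q: 1 row → D = 57 ✓
E=H: 2 rows → D = 53, 53 ✓
E=G: 2 rows → D = 53, 53 ✓
E=M: 3 rows → D = 54, 54, 54 ✓
Every E value is associated with a single D value, so E -> D holds.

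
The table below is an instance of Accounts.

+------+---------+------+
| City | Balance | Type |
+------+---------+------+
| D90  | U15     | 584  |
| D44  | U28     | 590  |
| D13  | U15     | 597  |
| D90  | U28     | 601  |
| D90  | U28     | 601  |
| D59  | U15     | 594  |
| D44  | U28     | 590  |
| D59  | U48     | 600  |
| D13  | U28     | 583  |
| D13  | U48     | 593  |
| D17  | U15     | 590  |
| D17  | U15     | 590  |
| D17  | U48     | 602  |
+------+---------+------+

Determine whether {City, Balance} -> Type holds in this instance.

Yes

(City=D90, Balance=U15): 1 row → Type = 584 ✓
(City=D44, Balance=U28): 2 rows → Type = 590, 590 ✓
(City=D13, Balance=U15): 1 row → Type = 597 ✓
(City=D90, Balance=U28): 2 rows → Type = 601, 601 ✓
(City=D59, Balance=U15): 1 row → Type = 594 ✓
(City=D59, Balance=U48): 1 row → Type = 600 ✓
(City=D13, Balance=U28): 1 row → Type = 583 ✓
(City=D13, Balance=U48): 1 row → Type = 593 ✓
(City=D17, Balance=U15): 2 rows → Type = 590, 590 ✓
(City=D17, Balance=U48): 1 row → Type = 602 ✓
Every {City, Balance} value is associated with a single Type value, so {City, Balance} -> Type holds.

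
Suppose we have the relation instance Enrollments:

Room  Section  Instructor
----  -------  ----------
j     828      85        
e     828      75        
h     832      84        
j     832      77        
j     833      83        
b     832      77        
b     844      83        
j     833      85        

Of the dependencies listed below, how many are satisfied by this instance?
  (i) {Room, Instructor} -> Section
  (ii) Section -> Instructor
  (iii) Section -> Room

(i) {Room, Instructor} -> Section: (Room=j, Instructor=85): 2 rows → Section takes values {828, 833} — violation — fails.
(ii) Section -> Instructor: Section=828: 2 rows → Instructor takes values {85, 75} — violation; Section=832: 3 rows → Instructor takes values {84, 77} — violation; Section=833: 2 rows → Instructor takes values {83, 85} — violation — fails.
(iii) Section -> Room: Section=828: 2 rows → Room takes values {j, e} — violation; Section=832: 3 rows → Room takes values {h, j, b} — violation — fails.
None of the 3 dependencies hold.

0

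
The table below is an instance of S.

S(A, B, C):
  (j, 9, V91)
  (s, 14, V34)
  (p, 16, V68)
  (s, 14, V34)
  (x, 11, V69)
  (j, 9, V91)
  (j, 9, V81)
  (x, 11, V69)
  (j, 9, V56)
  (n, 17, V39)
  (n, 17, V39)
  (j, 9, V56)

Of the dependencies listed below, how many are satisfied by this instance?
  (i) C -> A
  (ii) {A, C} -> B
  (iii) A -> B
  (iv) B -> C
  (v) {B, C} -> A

(i) C -> A: every LHS value maps to a single RHS value — holds.
(ii) {A, C} -> B: every LHS value maps to a single RHS value — holds.
(iii) A -> B: every LHS value maps to a single RHS value — holds.
(iv) B -> C: B=9: 5 rows → C takes values {V91, V81, V56} — violation — fails.
(v) {B, C} -> A: every LHS value maps to a single RHS value — holds.
4 of the 5 dependencies hold.

4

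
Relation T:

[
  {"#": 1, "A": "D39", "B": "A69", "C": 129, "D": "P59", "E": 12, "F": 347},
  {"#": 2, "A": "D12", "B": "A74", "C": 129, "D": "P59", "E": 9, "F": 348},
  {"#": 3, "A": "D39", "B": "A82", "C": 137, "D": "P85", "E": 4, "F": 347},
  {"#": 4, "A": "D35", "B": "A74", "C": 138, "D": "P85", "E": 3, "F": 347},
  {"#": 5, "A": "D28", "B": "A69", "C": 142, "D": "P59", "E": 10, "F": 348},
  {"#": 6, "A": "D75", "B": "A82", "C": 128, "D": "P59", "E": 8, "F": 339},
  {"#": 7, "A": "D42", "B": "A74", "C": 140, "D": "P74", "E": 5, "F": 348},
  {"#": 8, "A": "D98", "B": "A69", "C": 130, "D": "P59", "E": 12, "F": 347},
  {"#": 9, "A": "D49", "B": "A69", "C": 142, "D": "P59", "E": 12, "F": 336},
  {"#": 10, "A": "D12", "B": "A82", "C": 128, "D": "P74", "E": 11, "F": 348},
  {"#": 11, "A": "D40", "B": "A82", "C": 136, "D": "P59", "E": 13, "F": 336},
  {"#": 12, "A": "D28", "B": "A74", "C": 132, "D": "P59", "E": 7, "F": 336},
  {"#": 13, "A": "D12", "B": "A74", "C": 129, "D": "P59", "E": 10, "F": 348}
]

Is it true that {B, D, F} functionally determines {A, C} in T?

(B=A69, D=P59, F=347): rows 1, 8 → {A,C} takes values {(D39, 129), (D98, 130)} — violation
(B=A74, D=P59, F=348): rows 2, 13 → {A,C} = (D12, 129), (D12, 129) ✓
(B=A82, D=P85, F=347): row 3 → {A,C} = (D39, 137) ✓
(B=A74, D=P85, F=347): row 4 → {A,C} = (D35, 138) ✓
(B=A69, D=P59, F=348): row 5 → {A,C} = (D28, 142) ✓
(B=A82, D=P59, F=339): row 6 → {A,C} = (D75, 128) ✓
(B=A74, D=P74, F=348): row 7 → {A,C} = (D42, 140) ✓
(B=A69, D=P59, F=336): row 9 → {A,C} = (D49, 142) ✓
(B=A82, D=P74, F=348): row 10 → {A,C} = (D12, 128) ✓
(B=A82, D=P59, F=336): row 11 → {A,C} = (D40, 136) ✓
(B=A74, D=P59, F=336): row 12 → {A,C} = (D28, 132) ✓
Two rows agree on {B, D, F} but differ on {A, C}, so {B, D, F} → {A, C} does not hold.

No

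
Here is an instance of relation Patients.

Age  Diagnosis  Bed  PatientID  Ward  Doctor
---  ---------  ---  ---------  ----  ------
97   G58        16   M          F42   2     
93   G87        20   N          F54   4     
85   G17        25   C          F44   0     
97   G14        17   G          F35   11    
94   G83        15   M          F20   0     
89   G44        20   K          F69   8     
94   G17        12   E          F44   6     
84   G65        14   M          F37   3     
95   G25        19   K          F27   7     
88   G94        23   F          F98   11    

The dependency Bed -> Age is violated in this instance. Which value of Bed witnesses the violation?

Bed=16: 1 row → Age = 97 ✓
Bed=20: 2 rows → Age takes values {93, 89} — violation
Bed=25: 1 row → Age = 85 ✓
Bed=17: 1 row → Age = 97 ✓
Bed=15: 1 row → Age = 94 ✓
Bed=12: 1 row → Age = 94 ✓
Bed=14: 1 row → Age = 84 ✓
Bed=19: 1 row → Age = 95 ✓
Bed=23: 1 row → Age = 88 ✓
The only Bed value with inconsistent Age is Bed=20.

20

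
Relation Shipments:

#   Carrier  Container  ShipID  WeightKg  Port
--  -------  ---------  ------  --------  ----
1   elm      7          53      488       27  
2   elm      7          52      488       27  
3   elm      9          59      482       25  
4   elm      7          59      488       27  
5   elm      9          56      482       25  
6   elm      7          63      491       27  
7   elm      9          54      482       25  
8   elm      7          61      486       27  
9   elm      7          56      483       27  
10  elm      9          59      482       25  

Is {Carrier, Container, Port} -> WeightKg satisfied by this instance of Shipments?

No

(Carrier=elm, Container=7, Port=27): rows 1, 2, 4, 6, 8, 9 → WeightKg takes values {488, 491, 486, 483} — violation
(Carrier=elm, Container=9, Port=25): rows 3, 5, 7, 10 → WeightKg = 482, 482, 482, 482 ✓
Two rows agree on {Carrier, Container, Port} but differ on WeightKg, so {Carrier, Container, Port} -> WeightKg does not hold.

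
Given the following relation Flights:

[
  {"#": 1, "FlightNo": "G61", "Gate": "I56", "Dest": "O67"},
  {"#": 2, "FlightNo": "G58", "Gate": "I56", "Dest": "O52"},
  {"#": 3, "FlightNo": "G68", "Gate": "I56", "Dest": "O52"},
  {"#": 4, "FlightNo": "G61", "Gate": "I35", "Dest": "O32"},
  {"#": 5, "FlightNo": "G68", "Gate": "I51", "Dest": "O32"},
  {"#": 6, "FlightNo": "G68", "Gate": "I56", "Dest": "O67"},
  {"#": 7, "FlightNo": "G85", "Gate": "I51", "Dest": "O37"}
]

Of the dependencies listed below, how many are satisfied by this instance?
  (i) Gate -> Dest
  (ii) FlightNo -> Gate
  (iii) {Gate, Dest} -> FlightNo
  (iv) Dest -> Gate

(i) Gate -> Dest: Gate=I56: rows 1, 2, 3, 6 → Dest takes values {O67, O52} — violation; Gate=I51: rows 5, 7 → Dest takes values {O32, O37} — violation — fails.
(ii) FlightNo -> Gate: FlightNo=G61: rows 1, 4 → Gate takes values {I56, I35} — violation; FlightNo=G68: rows 3, 5, 6 → Gate takes values {I56, I51} — violation — fails.
(iii) {Gate, Dest} -> FlightNo: (Gate=I56, Dest=O67): rows 1, 6 → FlightNo takes values {G61, G68} — violation; (Gate=I56, Dest=O52): rows 2, 3 → FlightNo takes values {G58, G68} — violation — fails.
(iv) Dest -> Gate: Dest=O32: rows 4, 5 → Gate takes values {I35, I51} — violation — fails.
None of the 4 dependencies hold.

0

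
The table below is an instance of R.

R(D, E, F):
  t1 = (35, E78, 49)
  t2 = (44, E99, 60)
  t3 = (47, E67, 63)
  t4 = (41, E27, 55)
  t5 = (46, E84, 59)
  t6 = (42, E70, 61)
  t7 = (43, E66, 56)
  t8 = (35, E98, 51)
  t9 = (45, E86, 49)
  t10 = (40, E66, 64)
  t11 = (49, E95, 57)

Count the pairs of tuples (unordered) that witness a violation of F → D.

1

F=49: violating pairs (1,9) — 1 pair.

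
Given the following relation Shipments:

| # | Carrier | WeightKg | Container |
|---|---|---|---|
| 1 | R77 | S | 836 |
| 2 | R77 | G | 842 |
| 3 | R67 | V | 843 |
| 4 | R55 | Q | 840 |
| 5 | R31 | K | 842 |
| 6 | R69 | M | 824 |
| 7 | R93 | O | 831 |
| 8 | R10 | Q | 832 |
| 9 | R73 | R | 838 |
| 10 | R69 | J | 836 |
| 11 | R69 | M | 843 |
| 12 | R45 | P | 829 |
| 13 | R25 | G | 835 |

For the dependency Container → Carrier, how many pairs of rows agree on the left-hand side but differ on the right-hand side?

Container=836: violating pairs (1,10) — 1 pair.
Container=842: violating pairs (2,5) — 1 pair.
Container=843: violating pairs (3,11) — 1 pair.

3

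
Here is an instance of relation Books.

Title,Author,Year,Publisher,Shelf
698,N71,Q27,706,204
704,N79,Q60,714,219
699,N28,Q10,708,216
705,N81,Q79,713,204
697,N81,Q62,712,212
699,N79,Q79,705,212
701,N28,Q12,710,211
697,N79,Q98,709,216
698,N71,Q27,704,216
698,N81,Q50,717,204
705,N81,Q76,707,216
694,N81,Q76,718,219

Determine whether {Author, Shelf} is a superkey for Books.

No

Two distinct rows share (Author=N81, Shelf=204), so {Author, Shelf} does not determine every attribute — not a superkey.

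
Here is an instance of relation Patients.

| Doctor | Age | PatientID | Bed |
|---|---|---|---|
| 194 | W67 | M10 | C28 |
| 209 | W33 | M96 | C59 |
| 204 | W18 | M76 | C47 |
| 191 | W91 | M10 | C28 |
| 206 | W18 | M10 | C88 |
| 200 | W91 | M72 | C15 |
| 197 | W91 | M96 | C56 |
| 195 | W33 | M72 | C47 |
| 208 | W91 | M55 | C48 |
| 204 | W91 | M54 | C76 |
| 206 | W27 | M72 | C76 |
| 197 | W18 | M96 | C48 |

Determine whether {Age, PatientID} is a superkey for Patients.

All 12 rows have distinct {Age, PatientID} values, so {Age, PatientID} → (all attributes) holds and {Age, PatientID} is a superkey.

Yes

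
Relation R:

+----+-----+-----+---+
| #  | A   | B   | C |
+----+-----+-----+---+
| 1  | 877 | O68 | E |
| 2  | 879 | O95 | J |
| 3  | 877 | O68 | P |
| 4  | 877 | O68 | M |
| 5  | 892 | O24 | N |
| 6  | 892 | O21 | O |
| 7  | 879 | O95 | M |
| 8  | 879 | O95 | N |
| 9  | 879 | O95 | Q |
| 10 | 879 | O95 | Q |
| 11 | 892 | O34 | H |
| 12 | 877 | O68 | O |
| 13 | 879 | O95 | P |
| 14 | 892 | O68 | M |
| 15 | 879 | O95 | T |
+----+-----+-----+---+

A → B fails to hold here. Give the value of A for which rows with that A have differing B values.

892

A=877: rows 1, 3, 4, 12 → B = O68, O68, O68, O68 ✓
A=879: rows 2, 7, 8, 9, 10, 13, 15 → B = O95, O95, O95, O95, O95, O95, O95 ✓
A=892: rows 5, 6, 11, 14 → B takes values {O24, O21, O34, O68} — violation
The only A value with inconsistent B is A=892.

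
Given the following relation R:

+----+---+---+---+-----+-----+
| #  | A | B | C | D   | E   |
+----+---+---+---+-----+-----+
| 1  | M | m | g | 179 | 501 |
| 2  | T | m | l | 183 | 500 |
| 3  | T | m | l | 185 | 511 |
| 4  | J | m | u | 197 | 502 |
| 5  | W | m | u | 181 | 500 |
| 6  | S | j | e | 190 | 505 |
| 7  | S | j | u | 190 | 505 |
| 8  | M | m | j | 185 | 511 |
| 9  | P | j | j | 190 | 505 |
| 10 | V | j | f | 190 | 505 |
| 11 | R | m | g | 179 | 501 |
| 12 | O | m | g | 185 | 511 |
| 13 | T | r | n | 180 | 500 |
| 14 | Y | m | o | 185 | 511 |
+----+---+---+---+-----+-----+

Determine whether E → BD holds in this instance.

No

E=501: rows 1, 11 → {B,D} = (m, 179), (m, 179) ✓
E=500: rows 2, 5, 13 → {B,D} takes values {(m, 183), (m, 181), (r, 180)} — violation
E=511: rows 3, 8, 12, 14 → {B,D} = (m, 185), (m, 185), (m, 185), (m, 185) ✓
E=502: row 4 → {B,D} = (m, 197) ✓
E=505: rows 6, 7, 9, 10 → {B,D} = (j, 190), (j, 190), (j, 190), (j, 190) ✓
Two rows agree on E but differ on BD, so E → BD does not hold.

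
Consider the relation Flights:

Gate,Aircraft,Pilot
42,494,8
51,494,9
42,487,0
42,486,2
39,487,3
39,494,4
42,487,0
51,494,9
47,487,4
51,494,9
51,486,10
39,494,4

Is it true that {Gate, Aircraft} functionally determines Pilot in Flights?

Yes

(Gate=42, Aircraft=494): 1 row → Pilot = 8 ✓
(Gate=51, Aircraft=494): 3 rows → Pilot = 9, 9, 9 ✓
(Gate=42, Aircraft=487): 2 rows → Pilot = 0, 0 ✓
(Gate=42, Aircraft=486): 1 row → Pilot = 2 ✓
(Gate=39, Aircraft=487): 1 row → Pilot = 3 ✓
(Gate=39, Aircraft=494): 2 rows → Pilot = 4, 4 ✓
(Gate=47, Aircraft=487): 1 row → Pilot = 4 ✓
(Gate=51, Aircraft=486): 1 row → Pilot = 10 ✓
Every {Gate, Aircraft} value is associated with a single Pilot value, so {Gate, Aircraft} → Pilot holds.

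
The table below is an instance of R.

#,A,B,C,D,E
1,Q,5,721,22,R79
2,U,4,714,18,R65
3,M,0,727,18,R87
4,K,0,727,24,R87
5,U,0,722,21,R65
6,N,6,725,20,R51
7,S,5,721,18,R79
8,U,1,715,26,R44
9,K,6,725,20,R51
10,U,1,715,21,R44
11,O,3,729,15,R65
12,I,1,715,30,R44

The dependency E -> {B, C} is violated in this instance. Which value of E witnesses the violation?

E=R79: rows 1, 7 → {B,C} = (5, 721), (5, 721) ✓
E=R65: rows 2, 5, 11 → {B,C} takes values {(4, 714), (0, 722), (3, 729)} — violation
E=R87: rows 3, 4 → {B,C} = (0, 727), (0, 727) ✓
E=R51: rows 6, 9 → {B,C} = (6, 725), (6, 725) ✓
E=R44: rows 8, 10, 12 → {B,C} = (1, 715), (1, 715), (1, 715) ✓
The only E value with inconsistent RHS is E=R65.

R65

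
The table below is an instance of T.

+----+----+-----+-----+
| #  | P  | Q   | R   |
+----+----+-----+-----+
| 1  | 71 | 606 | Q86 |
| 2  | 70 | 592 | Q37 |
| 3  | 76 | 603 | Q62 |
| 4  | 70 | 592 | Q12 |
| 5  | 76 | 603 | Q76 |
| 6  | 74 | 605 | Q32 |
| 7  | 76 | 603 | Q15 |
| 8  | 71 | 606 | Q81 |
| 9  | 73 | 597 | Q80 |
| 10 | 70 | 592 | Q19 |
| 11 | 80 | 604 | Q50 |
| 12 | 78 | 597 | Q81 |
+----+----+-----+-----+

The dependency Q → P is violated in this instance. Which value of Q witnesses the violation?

597

Q=606: rows 1, 8 → P = 71, 71 ✓
Q=592: rows 2, 4, 10 → P = 70, 70, 70 ✓
Q=603: rows 3, 5, 7 → P = 76, 76, 76 ✓
Q=605: row 6 → P = 74 ✓
Q=597: rows 9, 12 → P takes values {73, 78} — violation
Q=604: row 11 → P = 80 ✓
The only Q value with inconsistent P is Q=597.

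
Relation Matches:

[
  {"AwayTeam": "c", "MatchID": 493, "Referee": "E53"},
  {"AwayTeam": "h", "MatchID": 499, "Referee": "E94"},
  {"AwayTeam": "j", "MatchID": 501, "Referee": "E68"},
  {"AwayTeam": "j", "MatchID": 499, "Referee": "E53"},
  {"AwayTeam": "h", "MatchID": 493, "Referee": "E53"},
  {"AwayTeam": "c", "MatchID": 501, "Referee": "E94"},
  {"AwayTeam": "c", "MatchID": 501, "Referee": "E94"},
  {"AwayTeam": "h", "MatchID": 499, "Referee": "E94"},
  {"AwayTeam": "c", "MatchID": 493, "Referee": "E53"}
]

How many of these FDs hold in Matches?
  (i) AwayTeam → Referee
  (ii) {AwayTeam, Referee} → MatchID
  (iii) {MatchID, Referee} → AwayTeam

(i) AwayTeam → Referee: AwayTeam=c: 4 rows → Referee takes values {E53, E94} — violation; AwayTeam=h: 3 rows → Referee takes values {E94, E53} — violation; AwayTeam=j: 2 rows → Referee takes values {E68, E53} — violation — fails.
(ii) {AwayTeam, Referee} → MatchID: every LHS value maps to a single RHS value — holds.
(iii) {MatchID, Referee} → AwayTeam: (MatchID=493, Referee=E53): 3 rows → AwayTeam takes values {c, h} — violation — fails.
1 of the 3 dependencies holds.

1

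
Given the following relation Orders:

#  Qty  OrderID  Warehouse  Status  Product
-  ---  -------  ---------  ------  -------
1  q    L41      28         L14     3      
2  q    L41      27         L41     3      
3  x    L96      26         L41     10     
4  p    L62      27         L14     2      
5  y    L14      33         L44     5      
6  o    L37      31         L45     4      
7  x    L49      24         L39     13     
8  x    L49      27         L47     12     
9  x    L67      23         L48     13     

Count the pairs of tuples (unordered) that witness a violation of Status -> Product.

2

Status=L14: violating pairs (1,4) — 1 pair.
Status=L41: violating pairs (2,3) — 1 pair.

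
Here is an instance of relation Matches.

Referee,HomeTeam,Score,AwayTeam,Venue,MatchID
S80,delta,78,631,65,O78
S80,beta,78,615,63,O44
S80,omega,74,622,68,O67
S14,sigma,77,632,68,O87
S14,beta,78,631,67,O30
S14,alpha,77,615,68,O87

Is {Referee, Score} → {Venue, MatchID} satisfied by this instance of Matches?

No

(Referee=S80, Score=78): 2 rows → {Venue,MatchID} takes values {(65, O78), (63, O44)} — violation
(Referee=S80, Score=74): 1 row → {Venue,MatchID} = (68, O67) ✓
(Referee=S14, Score=77): 2 rows → {Venue,MatchID} = (68, O87), (68, O87) ✓
(Referee=S14, Score=78): 1 row → {Venue,MatchID} = (67, O30) ✓
Two rows agree on {Referee, Score} but differ on {Venue, MatchID}, so {Referee, Score} → {Venue, MatchID} does not hold.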